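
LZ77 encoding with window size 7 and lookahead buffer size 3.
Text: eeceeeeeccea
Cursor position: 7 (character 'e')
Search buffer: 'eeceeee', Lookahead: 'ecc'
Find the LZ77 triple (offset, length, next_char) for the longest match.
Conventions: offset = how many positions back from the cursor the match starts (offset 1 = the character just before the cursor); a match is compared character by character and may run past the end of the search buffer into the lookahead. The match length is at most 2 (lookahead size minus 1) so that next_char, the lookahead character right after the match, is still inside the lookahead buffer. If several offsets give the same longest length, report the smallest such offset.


Try each offset into the search buffer:
  offset=1 (pos 6, char 'e'): match length 1
  offset=2 (pos 5, char 'e'): match length 1
  offset=3 (pos 4, char 'e'): match length 1
  offset=4 (pos 3, char 'e'): match length 1
  offset=5 (pos 2, char 'c'): match length 0
  offset=6 (pos 1, char 'e'): match length 2
  offset=7 (pos 0, char 'e'): match length 1
Longest match has length 2 at offset 6.
next_char = character at position 7 + 2 = 9 -> 'c'

Best match: offset=6, length=2 (matching 'ec' starting at position 1)
LZ77 triple: (6, 2, 'c')


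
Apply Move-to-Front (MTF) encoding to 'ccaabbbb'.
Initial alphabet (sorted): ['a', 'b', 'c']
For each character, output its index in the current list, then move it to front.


MTF encoding:
'c': index 2 in ['a', 'b', 'c'] -> ['c', 'a', 'b']
'c': index 0 in ['c', 'a', 'b'] -> ['c', 'a', 'b']
'a': index 1 in ['c', 'a', 'b'] -> ['a', 'c', 'b']
'a': index 0 in ['a', 'c', 'b'] -> ['a', 'c', 'b']
'b': index 2 in ['a', 'c', 'b'] -> ['b', 'a', 'c']
'b': index 0 in ['b', 'a', 'c'] -> ['b', 'a', 'c']
'b': index 0 in ['b', 'a', 'c'] -> ['b', 'a', 'c']
'b': index 0 in ['b', 'a', 'c'] -> ['b', 'a', 'c']


Output: [2, 0, 1, 0, 2, 0, 0, 0]


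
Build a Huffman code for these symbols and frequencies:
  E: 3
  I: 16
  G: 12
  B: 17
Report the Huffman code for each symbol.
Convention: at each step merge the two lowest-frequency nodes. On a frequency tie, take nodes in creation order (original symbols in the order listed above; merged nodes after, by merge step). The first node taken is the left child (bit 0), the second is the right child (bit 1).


Huffman tree construction:
Step 1: Merge E(3) + G(12) = 15
Step 2: Merge (E+G)(15) + I(16) = 31
Step 3: Merge B(17) + ((E+G)+I)(31) = 48
Read each symbol's code off the tree from the root (left child = 0, right child = 1).

Codes:
  E: 100 (length 3)
  I: 11 (length 2)
  G: 101 (length 3)
  B: 0 (length 1)
Average code length: 94/48 = 1.9583 bits/symbol


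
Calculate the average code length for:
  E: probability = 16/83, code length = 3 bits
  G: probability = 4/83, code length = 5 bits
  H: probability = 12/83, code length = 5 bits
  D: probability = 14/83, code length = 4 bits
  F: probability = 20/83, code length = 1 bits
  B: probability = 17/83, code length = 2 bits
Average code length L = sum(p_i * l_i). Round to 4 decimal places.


Weighted contributions p_i * l_i:
  E: (16/83) * 3 = 48/83
  G: (4/83) * 5 = 20/83
  H: (12/83) * 5 = 60/83
  D: (14/83) * 4 = 56/83
  F: (20/83) * 1 = 20/83
  B: (17/83) * 2 = 34/83
Sum = (48 + 20 + 60 + 56 + 20 + 34)/83 = 238/83

L = 238/83 = 2.8675 bits/symbol


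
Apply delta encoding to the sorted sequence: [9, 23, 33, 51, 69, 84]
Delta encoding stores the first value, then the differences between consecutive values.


First value: 9
Deltas:
  23 - 9 = 14
  33 - 23 = 10
  51 - 33 = 18
  69 - 51 = 18
  84 - 69 = 15


Delta encoded: [9, 14, 10, 18, 18, 15]


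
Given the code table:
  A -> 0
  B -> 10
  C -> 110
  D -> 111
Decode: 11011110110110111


Decoding:
110 -> C
111 -> D
10 -> B
110 -> C
110 -> C
111 -> D


Result: CDBCCD


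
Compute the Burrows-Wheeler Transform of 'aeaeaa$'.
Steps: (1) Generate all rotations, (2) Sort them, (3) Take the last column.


Rotations (sorted):
  0: $aeaeaa -> last char: a
  1: a$aeaea -> last char: a
  2: aa$aeae -> last char: e
  3: aeaa$ae -> last char: e
  4: aeaeaa$ -> last char: $
  5: eaa$aea -> last char: a
  6: eaeaa$a -> last char: a


BWT = aaee$aa


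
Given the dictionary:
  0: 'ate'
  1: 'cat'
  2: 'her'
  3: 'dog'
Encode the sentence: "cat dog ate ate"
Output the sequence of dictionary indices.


Look up each word in the dictionary:
  'cat' -> 1
  'dog' -> 3
  'ate' -> 0
  'ate' -> 0

Encoded: [1, 3, 0, 0]


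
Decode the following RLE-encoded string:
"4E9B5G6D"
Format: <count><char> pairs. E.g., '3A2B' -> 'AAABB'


Expanding each <count><char> pair:
  4E -> 'EEEE'
  9B -> 'BBBBBBBBB'
  5G -> 'GGGGG'
  6D -> 'DDDDDD'

Decoded = EEEEBBBBBBBBBGGGGGDDDDDD


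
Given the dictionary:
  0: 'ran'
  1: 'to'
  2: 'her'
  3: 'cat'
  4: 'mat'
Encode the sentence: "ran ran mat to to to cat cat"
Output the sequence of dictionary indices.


Look up each word in the dictionary:
  'ran' -> 0
  'ran' -> 0
  'mat' -> 4
  'to' -> 1
  'to' -> 1
  'to' -> 1
  'cat' -> 3
  'cat' -> 3

Encoded: [0, 0, 4, 1, 1, 1, 3, 3]


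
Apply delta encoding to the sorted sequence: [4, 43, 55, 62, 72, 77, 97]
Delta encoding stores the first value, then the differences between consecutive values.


First value: 4
Deltas:
  43 - 4 = 39
  55 - 43 = 12
  62 - 55 = 7
  72 - 62 = 10
  77 - 72 = 5
  97 - 77 = 20


Delta encoded: [4, 39, 12, 7, 10, 5, 20]


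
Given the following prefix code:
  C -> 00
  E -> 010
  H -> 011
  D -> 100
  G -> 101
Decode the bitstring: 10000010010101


Decoding step by step:
Bits 100 -> D
Bits 00 -> C
Bits 010 -> E
Bits 010 -> E
Bits 101 -> G


Decoded message: DCEEG


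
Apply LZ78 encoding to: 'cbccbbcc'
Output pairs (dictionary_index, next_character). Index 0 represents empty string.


LZ78 encoding steps:
Dictionary: {0: ''}
Step 1: w='' (idx 0), next='c' -> output (0, 'c'), add 'c' as idx 1
Step 2: w='' (idx 0), next='b' -> output (0, 'b'), add 'b' as idx 2
Step 3: w='c' (idx 1), next='c' -> output (1, 'c'), add 'cc' as idx 3
Step 4: w='b' (idx 2), next='b' -> output (2, 'b'), add 'bb' as idx 4
Step 5: w='cc' (idx 3), end of input -> output (3, '')


Encoded: [(0, 'c'), (0, 'b'), (1, 'c'), (2, 'b'), (3, '')]


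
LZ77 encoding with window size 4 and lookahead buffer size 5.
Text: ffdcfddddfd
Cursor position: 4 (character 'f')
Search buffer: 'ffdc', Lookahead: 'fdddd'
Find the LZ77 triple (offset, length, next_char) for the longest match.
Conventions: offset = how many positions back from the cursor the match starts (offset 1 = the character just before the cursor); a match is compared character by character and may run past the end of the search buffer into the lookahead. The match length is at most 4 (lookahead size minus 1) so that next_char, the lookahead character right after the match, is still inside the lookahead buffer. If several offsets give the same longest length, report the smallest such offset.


Try each offset into the search buffer:
  offset=1 (pos 3, char 'c'): match length 0
  offset=2 (pos 2, char 'd'): match length 0
  offset=3 (pos 1, char 'f'): match length 2
  offset=4 (pos 0, char 'f'): match length 1
Longest match has length 2 at offset 3.
next_char = character at position 4 + 2 = 6 -> 'd'

Best match: offset=3, length=2 (matching 'fd' starting at position 1)
LZ77 triple: (3, 2, 'd')


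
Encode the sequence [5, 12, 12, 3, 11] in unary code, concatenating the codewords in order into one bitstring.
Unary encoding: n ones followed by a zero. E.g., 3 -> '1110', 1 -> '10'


Encode each number as n ones followed by a terminating 0:
  5 -> 111110 (6 bits)
  12 -> 1111111111110 (13 bits)
  12 -> 1111111111110 (13 bits)
  3 -> 1110 (4 bits)
  11 -> 111111111110 (12 bits)
Total length = 6 + 13 + 13 + 4 + 12 = 48 bits.

Unary([5, 12, 12, 3, 11]) = 111110111111111111011111111111101110111111111110 (48 bits)


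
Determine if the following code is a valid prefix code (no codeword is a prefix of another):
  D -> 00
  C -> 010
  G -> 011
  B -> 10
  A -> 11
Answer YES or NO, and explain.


Checking each pair (does one codeword prefix another?):
  D='00' vs C='010': no prefix
  D='00' vs G='011': no prefix
  D='00' vs B='10': no prefix
  D='00' vs A='11': no prefix
  C='010' vs D='00': no prefix
  C='010' vs G='011': no prefix
  C='010' vs B='10': no prefix
  C='010' vs A='11': no prefix
  G='011' vs D='00': no prefix
  G='011' vs C='010': no prefix
  G='011' vs B='10': no prefix
  G='011' vs A='11': no prefix
  B='10' vs D='00': no prefix
  B='10' vs C='010': no prefix
  B='10' vs G='011': no prefix
  B='10' vs A='11': no prefix
  A='11' vs D='00': no prefix
  A='11' vs C='010': no prefix
  A='11' vs G='011': no prefix
  A='11' vs B='10': no prefix
No violation found over all pairs.

YES -- this is a valid prefix code. No codeword is a prefix of any other codeword.


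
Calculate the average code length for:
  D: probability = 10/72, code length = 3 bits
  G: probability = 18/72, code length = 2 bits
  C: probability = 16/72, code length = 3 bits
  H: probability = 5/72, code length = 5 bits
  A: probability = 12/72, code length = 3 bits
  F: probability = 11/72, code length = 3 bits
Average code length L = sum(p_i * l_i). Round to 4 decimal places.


Weighted contributions p_i * l_i:
  D: (10/72) * 3 = 30/72
  G: (18/72) * 2 = 36/72
  C: (16/72) * 3 = 48/72
  H: (5/72) * 5 = 25/72
  A: (12/72) * 3 = 36/72
  F: (11/72) * 3 = 33/72
Sum = (30 + 36 + 48 + 25 + 36 + 33)/72 = 208/72

L = 208/72 = 2.8889 bits/symbol


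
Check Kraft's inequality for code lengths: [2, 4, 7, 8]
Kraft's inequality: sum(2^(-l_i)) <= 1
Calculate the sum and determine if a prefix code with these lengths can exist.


Sum = 2^(-2) + 2^(-4) + 2^(-7) + 2^(-8)
    = 0.25 + 0.0625 + 0.0078125 + 0.00390625
    = 83/256 = 0.32421875
Since 0.32421875 <= 1, Kraft's inequality IS satisfied.
A prefix code with these lengths CAN exist.

Kraft sum = 0.32421875. Satisfied.


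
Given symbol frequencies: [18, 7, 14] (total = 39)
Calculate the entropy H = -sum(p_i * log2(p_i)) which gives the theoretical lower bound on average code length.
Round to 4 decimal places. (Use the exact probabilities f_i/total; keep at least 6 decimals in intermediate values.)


Per-symbol terms -p_i * log2(p_i) with p_i = f_i/39:
  p = 18/39 = 0.461538: log2(p) = -1.115477, -p*log2(p) = 0.514836
  p = 7/39 = 0.179487: log2(p) = -2.478047, -p*log2(p) = 0.444778
  p = 14/39 = 0.358974: log2(p) = -1.478047, -p*log2(p) = 0.530581
H = 0.514836 + 0.444778 + 0.530581 = 1.490195

H = 1.4902 bits/symbol


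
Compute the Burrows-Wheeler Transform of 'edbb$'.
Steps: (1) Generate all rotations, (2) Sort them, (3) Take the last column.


Rotations (sorted):
  0: $edbb -> last char: b
  1: b$edb -> last char: b
  2: bb$ed -> last char: d
  3: dbb$e -> last char: e
  4: edbb$ -> last char: $


BWT = bbde$


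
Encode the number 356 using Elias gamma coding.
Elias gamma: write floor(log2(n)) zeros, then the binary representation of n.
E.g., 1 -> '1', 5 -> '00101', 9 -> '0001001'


num_bits = floor(log2(356)) + 1 = 9
leading_zeros = num_bits - 1 = 8
binary(356) = 101100100

Elias gamma(356) = '00000000' + '101100100' = 00000000101100100 (17 bits)


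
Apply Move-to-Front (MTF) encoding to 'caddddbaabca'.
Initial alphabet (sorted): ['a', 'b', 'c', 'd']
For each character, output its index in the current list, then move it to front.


MTF encoding:
'c': index 2 in ['a', 'b', 'c', 'd'] -> ['c', 'a', 'b', 'd']
'a': index 1 in ['c', 'a', 'b', 'd'] -> ['a', 'c', 'b', 'd']
'd': index 3 in ['a', 'c', 'b', 'd'] -> ['d', 'a', 'c', 'b']
'd': index 0 in ['d', 'a', 'c', 'b'] -> ['d', 'a', 'c', 'b']
'd': index 0 in ['d', 'a', 'c', 'b'] -> ['d', 'a', 'c', 'b']
'd': index 0 in ['d', 'a', 'c', 'b'] -> ['d', 'a', 'c', 'b']
'b': index 3 in ['d', 'a', 'c', 'b'] -> ['b', 'd', 'a', 'c']
'a': index 2 in ['b', 'd', 'a', 'c'] -> ['a', 'b', 'd', 'c']
'a': index 0 in ['a', 'b', 'd', 'c'] -> ['a', 'b', 'd', 'c']
'b': index 1 in ['a', 'b', 'd', 'c'] -> ['b', 'a', 'd', 'c']
'c': index 3 in ['b', 'a', 'd', 'c'] -> ['c', 'b', 'a', 'd']
'a': index 2 in ['c', 'b', 'a', 'd'] -> ['a', 'c', 'b', 'd']


Output: [2, 1, 3, 0, 0, 0, 3, 2, 0, 1, 3, 2]


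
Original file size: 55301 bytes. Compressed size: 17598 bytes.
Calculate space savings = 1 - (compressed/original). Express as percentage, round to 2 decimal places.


ratio = compressed/original = 17598/55301 = 0.318222
savings = 1 - ratio = 1 - 0.318222 = 0.681778
as a percentage: 0.681778 * 100 = 68.18%

Space savings = 1 - 17598/55301 = 68.18%


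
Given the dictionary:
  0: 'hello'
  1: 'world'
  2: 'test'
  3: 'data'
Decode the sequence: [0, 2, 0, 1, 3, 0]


Look up each index in the dictionary:
  0 -> 'hello'
  2 -> 'test'
  0 -> 'hello'
  1 -> 'world'
  3 -> 'data'
  0 -> 'hello'

Decoded: "hello test hello world data hello"


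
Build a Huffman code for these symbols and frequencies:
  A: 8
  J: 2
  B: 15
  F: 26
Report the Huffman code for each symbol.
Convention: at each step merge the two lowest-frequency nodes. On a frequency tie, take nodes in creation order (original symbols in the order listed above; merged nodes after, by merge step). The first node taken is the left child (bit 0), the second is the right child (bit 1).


Huffman tree construction:
Step 1: Merge J(2) + A(8) = 10
Step 2: Merge (J+A)(10) + B(15) = 25
Step 3: Merge ((J+A)+B)(25) + F(26) = 51
Read each symbol's code off the tree from the root (left child = 0, right child = 1).

Codes:
  A: 001 (length 3)
  J: 000 (length 3)
  B: 01 (length 2)
  F: 1 (length 1)
Average code length: 86/51 = 1.6863 bits/symbol


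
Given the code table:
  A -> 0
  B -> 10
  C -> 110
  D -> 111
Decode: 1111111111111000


Decoding:
111 -> D
111 -> D
111 -> D
111 -> D
10 -> B
0 -> A
0 -> A


Result: DDDDBAA


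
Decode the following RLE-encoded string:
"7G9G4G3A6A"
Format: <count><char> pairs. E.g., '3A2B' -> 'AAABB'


Expanding each <count><char> pair:
  7G -> 'GGGGGGG'
  9G -> 'GGGGGGGGG'
  4G -> 'GGGG'
  3A -> 'AAA'
  6A -> 'AAAAAA'

Decoded = GGGGGGGGGGGGGGGGGGGGAAAAAAAAA


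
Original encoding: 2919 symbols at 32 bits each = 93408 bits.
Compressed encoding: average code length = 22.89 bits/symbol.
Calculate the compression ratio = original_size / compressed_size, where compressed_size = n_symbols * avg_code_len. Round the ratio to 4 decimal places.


original_size = n_symbols * orig_bits = 2919 * 32 = 93408 bits
compressed_size = n_symbols * avg_code_len = 2919 * 22.89 = 66815.91 bits
ratio = original_size / compressed_size = 93408 / 66815.91 = 1.398

Compression ratio = 1.398


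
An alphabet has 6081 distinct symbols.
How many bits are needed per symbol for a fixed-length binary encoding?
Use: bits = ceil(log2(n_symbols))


log2(6081) = 12.5701
Bracket: 2^12 = 4096 < 6081 <= 2^13 = 8192
So ceil(log2(6081)) = 13

bits = ceil(log2(6081)) = ceil(12.5701) = 13 bits


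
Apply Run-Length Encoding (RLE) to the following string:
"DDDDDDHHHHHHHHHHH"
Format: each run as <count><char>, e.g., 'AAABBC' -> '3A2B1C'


Scanning runs left to right:
  i=0: run of 'D' x 6 -> '6D'
  i=6: run of 'H' x 11 -> '11H'

RLE = 6D11H


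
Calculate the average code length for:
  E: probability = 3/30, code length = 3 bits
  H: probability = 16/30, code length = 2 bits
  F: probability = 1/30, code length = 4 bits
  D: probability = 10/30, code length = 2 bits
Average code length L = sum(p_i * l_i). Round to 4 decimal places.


Weighted contributions p_i * l_i:
  E: (3/30) * 3 = 9/30
  H: (16/30) * 2 = 32/30
  F: (1/30) * 4 = 4/30
  D: (10/30) * 2 = 20/30
Sum = (9 + 32 + 4 + 20)/30 = 65/30

L = 65/30 = 2.1667 bits/symbol


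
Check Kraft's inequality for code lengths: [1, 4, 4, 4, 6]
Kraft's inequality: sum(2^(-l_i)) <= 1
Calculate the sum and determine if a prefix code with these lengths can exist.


Sum = 2^(-1) + 2^(-4) + 2^(-4) + 2^(-4) + 2^(-6)
    = 0.5 + 0.0625 + 0.0625 + 0.0625 + 0.015625
    = 45/64 = 0.703125
Since 0.703125 <= 1, Kraft's inequality IS satisfied.
A prefix code with these lengths CAN exist.

Kraft sum = 0.703125. Satisfied.


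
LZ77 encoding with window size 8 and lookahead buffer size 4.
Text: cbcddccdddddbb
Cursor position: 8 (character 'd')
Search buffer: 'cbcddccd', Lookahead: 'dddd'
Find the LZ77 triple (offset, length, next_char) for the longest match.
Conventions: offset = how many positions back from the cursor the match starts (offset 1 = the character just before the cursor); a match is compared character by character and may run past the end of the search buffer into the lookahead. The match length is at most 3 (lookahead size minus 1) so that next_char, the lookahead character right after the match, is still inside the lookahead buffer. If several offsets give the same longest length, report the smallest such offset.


Try each offset into the search buffer:
  offset=1 (pos 7, char 'd'): match length 3
  offset=2 (pos 6, char 'c'): match length 0
  offset=3 (pos 5, char 'c'): match length 0
  offset=4 (pos 4, char 'd'): match length 1
  offset=5 (pos 3, char 'd'): match length 2
  offset=6 (pos 2, char 'c'): match length 0
  offset=7 (pos 1, char 'b'): match length 0
  offset=8 (pos 0, char 'c'): match length 0
Longest match has length 3 at offset 1.
next_char = character at position 8 + 3 = 11 -> 'd'

Best match: offset=1, length=3 (matching 'ddd' starting at position 7)
LZ77 triple: (1, 3, 'd')


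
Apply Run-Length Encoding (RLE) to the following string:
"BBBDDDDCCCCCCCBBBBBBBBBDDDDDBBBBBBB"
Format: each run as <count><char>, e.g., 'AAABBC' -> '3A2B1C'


Scanning runs left to right:
  i=0: run of 'B' x 3 -> '3B'
  i=3: run of 'D' x 4 -> '4D'
  i=7: run of 'C' x 7 -> '7C'
  i=14: run of 'B' x 9 -> '9B'
  i=23: run of 'D' x 5 -> '5D'
  i=28: run of 'B' x 7 -> '7B'

RLE = 3B4D7C9B5D7B


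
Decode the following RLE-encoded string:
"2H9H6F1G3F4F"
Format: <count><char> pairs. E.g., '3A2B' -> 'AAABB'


Expanding each <count><char> pair:
  2H -> 'HH'
  9H -> 'HHHHHHHHH'
  6F -> 'FFFFFF'
  1G -> 'G'
  3F -> 'FFF'
  4F -> 'FFFF'

Decoded = HHHHHHHHHHHFFFFFFGFFFFFFF


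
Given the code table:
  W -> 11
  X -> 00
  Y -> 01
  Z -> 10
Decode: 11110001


Decoding:
11 -> W
11 -> W
00 -> X
01 -> Y


Result: WWXY


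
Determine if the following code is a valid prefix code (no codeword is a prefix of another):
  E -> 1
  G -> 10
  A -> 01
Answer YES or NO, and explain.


Checking each pair (does one codeword prefix another?):
  E='1' vs G='10': prefix -- VIOLATION

NO -- this is NOT a valid prefix code. E (1) is a prefix of G (10).


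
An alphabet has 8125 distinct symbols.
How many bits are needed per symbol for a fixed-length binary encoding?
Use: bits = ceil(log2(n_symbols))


log2(8125) = 12.9882
Bracket: 2^12 = 4096 < 8125 <= 2^13 = 8192
So ceil(log2(8125)) = 13

bits = ceil(log2(8125)) = ceil(12.9882) = 13 bits


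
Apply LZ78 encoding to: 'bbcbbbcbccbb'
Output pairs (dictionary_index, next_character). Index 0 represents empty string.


LZ78 encoding steps:
Dictionary: {0: ''}
Step 1: w='' (idx 0), next='b' -> output (0, 'b'), add 'b' as idx 1
Step 2: w='b' (idx 1), next='c' -> output (1, 'c'), add 'bc' as idx 2
Step 3: w='b' (idx 1), next='b' -> output (1, 'b'), add 'bb' as idx 3
Step 4: w='bc' (idx 2), next='b' -> output (2, 'b'), add 'bcb' as idx 4
Step 5: w='' (idx 0), next='c' -> output (0, 'c'), add 'c' as idx 5
Step 6: w='c' (idx 5), next='b' -> output (5, 'b'), add 'cb' as idx 6
Step 7: w='b' (idx 1), end of input -> output (1, '')


Encoded: [(0, 'b'), (1, 'c'), (1, 'b'), (2, 'b'), (0, 'c'), (5, 'b'), (1, '')]


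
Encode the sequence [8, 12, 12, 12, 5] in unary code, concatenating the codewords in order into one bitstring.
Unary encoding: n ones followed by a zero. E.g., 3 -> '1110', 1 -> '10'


Encode each number as n ones followed by a terminating 0:
  8 -> 111111110 (9 bits)
  12 -> 1111111111110 (13 bits)
  12 -> 1111111111110 (13 bits)
  12 -> 1111111111110 (13 bits)
  5 -> 111110 (6 bits)
Total length = 9 + 13 + 13 + 13 + 6 = 54 bits.

Unary([8, 12, 12, 12, 5]) = 111111110111111111111011111111111101111111111110111110 (54 bits)


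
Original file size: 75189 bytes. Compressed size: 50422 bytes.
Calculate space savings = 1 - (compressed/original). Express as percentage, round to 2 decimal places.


ratio = compressed/original = 50422/75189 = 0.670603
savings = 1 - ratio = 1 - 0.670603 = 0.329397
as a percentage: 0.329397 * 100 = 32.94%

Space savings = 1 - 50422/75189 = 32.94%


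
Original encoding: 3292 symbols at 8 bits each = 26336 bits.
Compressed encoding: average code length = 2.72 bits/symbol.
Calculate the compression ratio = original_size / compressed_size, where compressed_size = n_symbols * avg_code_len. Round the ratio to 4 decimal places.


original_size = n_symbols * orig_bits = 3292 * 8 = 26336 bits
compressed_size = n_symbols * avg_code_len = 3292 * 2.72 = 8954.24 bits
ratio = original_size / compressed_size = 26336 / 8954.24 = 2.9412

Compression ratio = 2.9412


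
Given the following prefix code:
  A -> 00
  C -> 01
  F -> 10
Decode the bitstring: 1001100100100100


Decoding step by step:
Bits 10 -> F
Bits 01 -> C
Bits 10 -> F
Bits 01 -> C
Bits 00 -> A
Bits 10 -> F
Bits 01 -> C
Bits 00 -> A


Decoded message: FCFCAFCA


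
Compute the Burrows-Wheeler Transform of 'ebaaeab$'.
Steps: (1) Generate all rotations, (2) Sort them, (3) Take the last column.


Rotations (sorted):
  0: $ebaaeab -> last char: b
  1: aaeab$eb -> last char: b
  2: ab$ebaae -> last char: e
  3: aeab$eba -> last char: a
  4: b$ebaaea -> last char: a
  5: baaeab$e -> last char: e
  6: eab$ebaa -> last char: a
  7: ebaaeab$ -> last char: $


BWT = bbeaaea$


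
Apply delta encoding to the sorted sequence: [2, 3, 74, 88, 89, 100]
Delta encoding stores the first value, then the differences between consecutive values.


First value: 2
Deltas:
  3 - 2 = 1
  74 - 3 = 71
  88 - 74 = 14
  89 - 88 = 1
  100 - 89 = 11


Delta encoded: [2, 1, 71, 14, 1, 11]


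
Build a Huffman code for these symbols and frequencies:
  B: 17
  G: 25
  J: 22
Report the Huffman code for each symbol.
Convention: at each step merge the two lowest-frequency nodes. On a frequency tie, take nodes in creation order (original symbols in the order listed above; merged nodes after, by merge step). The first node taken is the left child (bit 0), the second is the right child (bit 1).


Huffman tree construction:
Step 1: Merge B(17) + J(22) = 39
Step 2: Merge G(25) + (B+J)(39) = 64
Read each symbol's code off the tree from the root (left child = 0, right child = 1).

Codes:
  B: 10 (length 2)
  G: 0 (length 1)
  J: 11 (length 2)
Average code length: 103/64 = 1.6094 bits/symbol


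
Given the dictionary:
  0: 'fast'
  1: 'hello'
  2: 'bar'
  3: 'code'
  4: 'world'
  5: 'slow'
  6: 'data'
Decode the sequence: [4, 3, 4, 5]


Look up each index in the dictionary:
  4 -> 'world'
  3 -> 'code'
  4 -> 'world'
  5 -> 'slow'

Decoded: "world code world slow"


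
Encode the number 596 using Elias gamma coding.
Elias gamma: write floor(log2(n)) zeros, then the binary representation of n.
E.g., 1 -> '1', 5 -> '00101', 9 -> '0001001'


num_bits = floor(log2(596)) + 1 = 10
leading_zeros = num_bits - 1 = 9
binary(596) = 1001010100

Elias gamma(596) = '000000000' + '1001010100' = 0000000001001010100 (19 bits)


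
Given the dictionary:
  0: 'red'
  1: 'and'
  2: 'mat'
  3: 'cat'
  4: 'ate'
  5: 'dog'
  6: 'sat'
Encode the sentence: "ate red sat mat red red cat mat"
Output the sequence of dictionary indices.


Look up each word in the dictionary:
  'ate' -> 4
  'red' -> 0
  'sat' -> 6
  'mat' -> 2
  'red' -> 0
  'red' -> 0
  'cat' -> 3
  'mat' -> 2

Encoded: [4, 0, 6, 2, 0, 0, 3, 2]


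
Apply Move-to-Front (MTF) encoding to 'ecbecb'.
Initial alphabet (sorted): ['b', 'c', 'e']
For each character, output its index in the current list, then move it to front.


MTF encoding:
'e': index 2 in ['b', 'c', 'e'] -> ['e', 'b', 'c']
'c': index 2 in ['e', 'b', 'c'] -> ['c', 'e', 'b']
'b': index 2 in ['c', 'e', 'b'] -> ['b', 'c', 'e']
'e': index 2 in ['b', 'c', 'e'] -> ['e', 'b', 'c']
'c': index 2 in ['e', 'b', 'c'] -> ['c', 'e', 'b']
'b': index 2 in ['c', 'e', 'b'] -> ['b', 'c', 'e']


Output: [2, 2, 2, 2, 2, 2]


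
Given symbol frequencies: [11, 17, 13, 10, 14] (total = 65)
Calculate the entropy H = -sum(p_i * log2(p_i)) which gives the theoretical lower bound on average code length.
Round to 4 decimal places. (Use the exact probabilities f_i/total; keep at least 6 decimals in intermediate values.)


Per-symbol terms -p_i * log2(p_i) with p_i = f_i/65:
  p = 11/65 = 0.169231: log2(p) = -2.562936, -p*log2(p) = 0.433728
  p = 17/65 = 0.261538: log2(p) = -1.934905, -p*log2(p) = 0.506052
  p = 13/65 = 0.200000: log2(p) = -2.321928, -p*log2(p) = 0.464386
  p = 10/65 = 0.153846: log2(p) = -2.700440, -p*log2(p) = 0.415452
  p = 14/65 = 0.215385: log2(p) = -2.215013, -p*log2(p) = 0.477080
H = 0.433728 + 0.506052 + 0.464386 + 0.415452 + 0.477080 = 2.296698

H = 2.2967 bits/symbol


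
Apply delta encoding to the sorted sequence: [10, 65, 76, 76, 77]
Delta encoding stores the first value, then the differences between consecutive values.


First value: 10
Deltas:
  65 - 10 = 55
  76 - 65 = 11
  76 - 76 = 0
  77 - 76 = 1


Delta encoded: [10, 55, 11, 0, 1]


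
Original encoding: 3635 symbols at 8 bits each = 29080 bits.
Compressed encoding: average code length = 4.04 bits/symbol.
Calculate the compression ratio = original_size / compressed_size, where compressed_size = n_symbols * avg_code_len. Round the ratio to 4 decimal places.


original_size = n_symbols * orig_bits = 3635 * 8 = 29080 bits
compressed_size = n_symbols * avg_code_len = 3635 * 4.04 = 14685.4 bits
ratio = original_size / compressed_size = 29080 / 14685.4 = 1.9802

Compression ratio = 1.9802


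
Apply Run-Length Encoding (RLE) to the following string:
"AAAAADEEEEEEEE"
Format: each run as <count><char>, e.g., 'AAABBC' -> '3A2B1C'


Scanning runs left to right:
  i=0: run of 'A' x 5 -> '5A'
  i=5: run of 'D' x 1 -> '1D'
  i=6: run of 'E' x 8 -> '8E'

RLE = 5A1D8E


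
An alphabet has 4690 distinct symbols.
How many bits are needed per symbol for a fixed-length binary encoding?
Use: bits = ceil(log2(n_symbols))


log2(4690) = 12.1954
Bracket: 2^12 = 4096 < 4690 <= 2^13 = 8192
So ceil(log2(4690)) = 13

bits = ceil(log2(4690)) = ceil(12.1954) = 13 bits


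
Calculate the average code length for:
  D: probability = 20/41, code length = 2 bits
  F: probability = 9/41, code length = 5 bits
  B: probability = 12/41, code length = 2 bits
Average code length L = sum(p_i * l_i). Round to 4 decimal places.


Weighted contributions p_i * l_i:
  D: (20/41) * 2 = 40/41
  F: (9/41) * 5 = 45/41
  B: (12/41) * 2 = 24/41
Sum = (40 + 45 + 24)/41 = 109/41

L = 109/41 = 2.6585 bits/symbol


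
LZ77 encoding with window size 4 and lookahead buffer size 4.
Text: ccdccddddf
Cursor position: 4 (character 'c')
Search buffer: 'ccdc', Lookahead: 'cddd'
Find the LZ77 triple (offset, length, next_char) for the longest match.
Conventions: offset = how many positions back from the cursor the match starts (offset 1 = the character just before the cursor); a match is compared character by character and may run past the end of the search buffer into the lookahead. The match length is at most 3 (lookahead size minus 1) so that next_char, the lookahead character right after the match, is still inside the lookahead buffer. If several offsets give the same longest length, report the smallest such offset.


Try each offset into the search buffer:
  offset=1 (pos 3, char 'c'): match length 1
  offset=2 (pos 2, char 'd'): match length 0
  offset=3 (pos 1, char 'c'): match length 2
  offset=4 (pos 0, char 'c'): match length 1
Longest match has length 2 at offset 3.
next_char = character at position 4 + 2 = 6 -> 'd'

Best match: offset=3, length=2 (matching 'cd' starting at position 1)
LZ77 triple: (3, 2, 'd')


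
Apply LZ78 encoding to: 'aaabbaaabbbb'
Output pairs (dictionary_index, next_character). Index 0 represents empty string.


LZ78 encoding steps:
Dictionary: {0: ''}
Step 1: w='' (idx 0), next='a' -> output (0, 'a'), add 'a' as idx 1
Step 2: w='a' (idx 1), next='a' -> output (1, 'a'), add 'aa' as idx 2
Step 3: w='' (idx 0), next='b' -> output (0, 'b'), add 'b' as idx 3
Step 4: w='b' (idx 3), next='a' -> output (3, 'a'), add 'ba' as idx 4
Step 5: w='aa' (idx 2), next='b' -> output (2, 'b'), add 'aab' as idx 5
Step 6: w='b' (idx 3), next='b' -> output (3, 'b'), add 'bb' as idx 6
Step 7: w='b' (idx 3), end of input -> output (3, '')


Encoded: [(0, 'a'), (1, 'a'), (0, 'b'), (3, 'a'), (2, 'b'), (3, 'b'), (3, '')]


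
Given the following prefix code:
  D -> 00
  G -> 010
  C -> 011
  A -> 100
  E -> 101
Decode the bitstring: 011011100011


Decoding step by step:
Bits 011 -> C
Bits 011 -> C
Bits 100 -> A
Bits 011 -> C


Decoded message: CCAC


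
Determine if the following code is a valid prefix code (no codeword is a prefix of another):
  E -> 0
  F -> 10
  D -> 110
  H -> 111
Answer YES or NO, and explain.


Checking each pair (does one codeword prefix another?):
  E='0' vs F='10': no prefix
  E='0' vs D='110': no prefix
  E='0' vs H='111': no prefix
  F='10' vs E='0': no prefix
  F='10' vs D='110': no prefix
  F='10' vs H='111': no prefix
  D='110' vs E='0': no prefix
  D='110' vs F='10': no prefix
  D='110' vs H='111': no prefix
  H='111' vs E='0': no prefix
  H='111' vs F='10': no prefix
  H='111' vs D='110': no prefix
No violation found over all pairs.

YES -- this is a valid prefix code. No codeword is a prefix of any other codeword.


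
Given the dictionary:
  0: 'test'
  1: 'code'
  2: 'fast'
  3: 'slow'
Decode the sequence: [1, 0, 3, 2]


Look up each index in the dictionary:
  1 -> 'code'
  0 -> 'test'
  3 -> 'slow'
  2 -> 'fast'

Decoded: "code test slow fast"


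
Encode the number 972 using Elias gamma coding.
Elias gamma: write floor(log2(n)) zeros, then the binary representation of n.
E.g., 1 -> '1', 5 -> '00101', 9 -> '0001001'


num_bits = floor(log2(972)) + 1 = 10
leading_zeros = num_bits - 1 = 9
binary(972) = 1111001100

Elias gamma(972) = '000000000' + '1111001100' = 0000000001111001100 (19 bits)


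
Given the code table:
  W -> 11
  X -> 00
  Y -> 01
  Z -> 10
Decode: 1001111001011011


Decoding:
10 -> Z
01 -> Y
11 -> W
10 -> Z
01 -> Y
01 -> Y
10 -> Z
11 -> W


Result: ZYWZYYZW


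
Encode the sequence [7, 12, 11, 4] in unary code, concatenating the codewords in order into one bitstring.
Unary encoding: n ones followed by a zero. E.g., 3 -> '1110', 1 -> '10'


Encode each number as n ones followed by a terminating 0:
  7 -> 11111110 (8 bits)
  12 -> 1111111111110 (13 bits)
  11 -> 111111111110 (12 bits)
  4 -> 11110 (5 bits)
Total length = 8 + 13 + 12 + 5 = 38 bits.

Unary([7, 12, 11, 4]) = 11111110111111111111011111111111011110 (38 bits)


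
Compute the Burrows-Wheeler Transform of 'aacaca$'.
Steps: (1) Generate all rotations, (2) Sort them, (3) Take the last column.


Rotations (sorted):
  0: $aacaca -> last char: a
  1: a$aacac -> last char: c
  2: aacaca$ -> last char: $
  3: aca$aac -> last char: c
  4: acaca$a -> last char: a
  5: ca$aaca -> last char: a
  6: caca$aa -> last char: a


BWT = ac$caaa


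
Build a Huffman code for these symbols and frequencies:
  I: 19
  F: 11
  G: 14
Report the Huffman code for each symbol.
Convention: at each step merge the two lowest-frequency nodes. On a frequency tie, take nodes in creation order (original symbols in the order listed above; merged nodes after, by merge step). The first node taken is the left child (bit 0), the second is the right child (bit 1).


Huffman tree construction:
Step 1: Merge F(11) + G(14) = 25
Step 2: Merge I(19) + (F+G)(25) = 44
Read each symbol's code off the tree from the root (left child = 0, right child = 1).

Codes:
  I: 0 (length 1)
  F: 10 (length 2)
  G: 11 (length 2)
Average code length: 69/44 = 1.5682 bits/symbol


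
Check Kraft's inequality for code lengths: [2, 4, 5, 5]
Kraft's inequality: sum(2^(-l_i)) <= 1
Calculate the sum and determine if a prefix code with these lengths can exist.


Sum = 2^(-2) + 2^(-4) + 2^(-5) + 2^(-5)
    = 0.25 + 0.0625 + 0.03125 + 0.03125
    = 12/32 = 0.375
Since 0.375 <= 1, Kraft's inequality IS satisfied.
A prefix code with these lengths CAN exist.

Kraft sum = 0.375. Satisfied.


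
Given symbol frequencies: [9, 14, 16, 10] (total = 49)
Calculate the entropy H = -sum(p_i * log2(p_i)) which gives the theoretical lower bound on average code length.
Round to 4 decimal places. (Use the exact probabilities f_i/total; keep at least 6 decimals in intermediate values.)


Per-symbol terms -p_i * log2(p_i) with p_i = f_i/49:
  p = 9/49 = 0.183673: log2(p) = -2.444785, -p*log2(p) = 0.449042
  p = 14/49 = 0.285714: log2(p) = -1.807355, -p*log2(p) = 0.516387
  p = 16/49 = 0.326531: log2(p) = -1.614710, -p*log2(p) = 0.527252
  p = 10/49 = 0.204082: log2(p) = -2.292782, -p*log2(p) = 0.467915
H = 0.449042 + 0.516387 + 0.527252 + 0.467915 = 1.960596

H = 1.9606 bits/symbol


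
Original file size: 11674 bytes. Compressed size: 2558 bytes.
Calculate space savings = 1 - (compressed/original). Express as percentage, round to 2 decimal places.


ratio = compressed/original = 2558/11674 = 0.219119
savings = 1 - ratio = 1 - 0.219119 = 0.780881
as a percentage: 0.780881 * 100 = 78.09%

Space savings = 1 - 2558/11674 = 78.09%


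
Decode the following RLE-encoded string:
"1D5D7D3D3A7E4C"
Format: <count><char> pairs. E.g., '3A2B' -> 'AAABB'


Expanding each <count><char> pair:
  1D -> 'D'
  5D -> 'DDDDD'
  7D -> 'DDDDDDD'
  3D -> 'DDD'
  3A -> 'AAA'
  7E -> 'EEEEEEE'
  4C -> 'CCCC'

Decoded = DDDDDDDDDDDDDDDDAAAEEEEEEECCCC


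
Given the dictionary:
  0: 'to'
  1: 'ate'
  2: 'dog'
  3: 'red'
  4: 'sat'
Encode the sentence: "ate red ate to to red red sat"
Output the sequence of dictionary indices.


Look up each word in the dictionary:
  'ate' -> 1
  'red' -> 3
  'ate' -> 1
  'to' -> 0
  'to' -> 0
  'red' -> 3
  'red' -> 3
  'sat' -> 4

Encoded: [1, 3, 1, 0, 0, 3, 3, 4]


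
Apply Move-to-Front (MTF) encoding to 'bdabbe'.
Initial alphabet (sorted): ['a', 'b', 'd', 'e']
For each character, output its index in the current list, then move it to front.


MTF encoding:
'b': index 1 in ['a', 'b', 'd', 'e'] -> ['b', 'a', 'd', 'e']
'd': index 2 in ['b', 'a', 'd', 'e'] -> ['d', 'b', 'a', 'e']
'a': index 2 in ['d', 'b', 'a', 'e'] -> ['a', 'd', 'b', 'e']
'b': index 2 in ['a', 'd', 'b', 'e'] -> ['b', 'a', 'd', 'e']
'b': index 0 in ['b', 'a', 'd', 'e'] -> ['b', 'a', 'd', 'e']
'e': index 3 in ['b', 'a', 'd', 'e'] -> ['e', 'b', 'a', 'd']


Output: [1, 2, 2, 2, 0, 3]


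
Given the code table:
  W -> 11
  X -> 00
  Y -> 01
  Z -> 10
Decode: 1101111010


Decoding:
11 -> W
01 -> Y
11 -> W
10 -> Z
10 -> Z


Result: WYWZZ


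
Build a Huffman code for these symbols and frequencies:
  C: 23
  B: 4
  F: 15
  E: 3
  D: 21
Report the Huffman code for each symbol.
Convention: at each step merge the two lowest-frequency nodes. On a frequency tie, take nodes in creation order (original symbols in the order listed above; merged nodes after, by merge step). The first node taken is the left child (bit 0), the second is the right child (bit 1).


Huffman tree construction:
Step 1: Merge E(3) + B(4) = 7
Step 2: Merge (E+B)(7) + F(15) = 22
Step 3: Merge D(21) + ((E+B)+F)(22) = 43
Step 4: Merge C(23) + (D+((E+B)+F))(43) = 66
Read each symbol's code off the tree from the root (left child = 0, right child = 1).

Codes:
  C: 0 (length 1)
  B: 1101 (length 4)
  F: 111 (length 3)
  E: 1100 (length 4)
  D: 10 (length 2)
Average code length: 138/66 = 2.0909 bits/symbol


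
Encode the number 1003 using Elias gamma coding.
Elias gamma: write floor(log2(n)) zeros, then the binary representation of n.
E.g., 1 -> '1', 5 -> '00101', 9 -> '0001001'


num_bits = floor(log2(1003)) + 1 = 10
leading_zeros = num_bits - 1 = 9
binary(1003) = 1111101011

Elias gamma(1003) = '000000000' + '1111101011' = 0000000001111101011 (19 bits)


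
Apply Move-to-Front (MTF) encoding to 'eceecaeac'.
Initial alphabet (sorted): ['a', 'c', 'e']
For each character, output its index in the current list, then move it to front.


MTF encoding:
'e': index 2 in ['a', 'c', 'e'] -> ['e', 'a', 'c']
'c': index 2 in ['e', 'a', 'c'] -> ['c', 'e', 'a']
'e': index 1 in ['c', 'e', 'a'] -> ['e', 'c', 'a']
'e': index 0 in ['e', 'c', 'a'] -> ['e', 'c', 'a']
'c': index 1 in ['e', 'c', 'a'] -> ['c', 'e', 'a']
'a': index 2 in ['c', 'e', 'a'] -> ['a', 'c', 'e']
'e': index 2 in ['a', 'c', 'e'] -> ['e', 'a', 'c']
'a': index 1 in ['e', 'a', 'c'] -> ['a', 'e', 'c']
'c': index 2 in ['a', 'e', 'c'] -> ['c', 'a', 'e']


Output: [2, 2, 1, 0, 1, 2, 2, 1, 2]


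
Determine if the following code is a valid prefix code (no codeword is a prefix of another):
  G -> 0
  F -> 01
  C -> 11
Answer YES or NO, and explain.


Checking each pair (does one codeword prefix another?):
  G='0' vs F='01': prefix -- VIOLATION

NO -- this is NOT a valid prefix code. G (0) is a prefix of F (01).


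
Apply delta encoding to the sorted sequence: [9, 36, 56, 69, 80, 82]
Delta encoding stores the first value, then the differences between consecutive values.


First value: 9
Deltas:
  36 - 9 = 27
  56 - 36 = 20
  69 - 56 = 13
  80 - 69 = 11
  82 - 80 = 2


Delta encoded: [9, 27, 20, 13, 11, 2]


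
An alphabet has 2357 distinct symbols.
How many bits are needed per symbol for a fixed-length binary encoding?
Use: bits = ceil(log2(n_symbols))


log2(2357) = 11.2027
Bracket: 2^11 = 2048 < 2357 <= 2^12 = 4096
So ceil(log2(2357)) = 12

bits = ceil(log2(2357)) = ceil(11.2027) = 12 bits


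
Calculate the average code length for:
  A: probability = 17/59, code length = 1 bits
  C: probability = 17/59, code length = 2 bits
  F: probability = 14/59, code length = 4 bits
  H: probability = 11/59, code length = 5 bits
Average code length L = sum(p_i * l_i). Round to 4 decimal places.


Weighted contributions p_i * l_i:
  A: (17/59) * 1 = 17/59
  C: (17/59) * 2 = 34/59
  F: (14/59) * 4 = 56/59
  H: (11/59) * 5 = 55/59
Sum = (17 + 34 + 56 + 55)/59 = 162/59

L = 162/59 = 2.7458 bits/symbol


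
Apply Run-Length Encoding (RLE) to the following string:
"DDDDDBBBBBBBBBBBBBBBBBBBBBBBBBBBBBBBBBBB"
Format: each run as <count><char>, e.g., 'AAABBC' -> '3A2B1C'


Scanning runs left to right:
  i=0: run of 'D' x 5 -> '5D'
  i=5: run of 'B' x 35 -> '35B'

RLE = 5D35B


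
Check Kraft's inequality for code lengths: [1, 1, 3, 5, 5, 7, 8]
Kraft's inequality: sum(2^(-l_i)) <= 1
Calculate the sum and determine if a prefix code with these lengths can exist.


Sum = 2^(-1) + 2^(-1) + 2^(-3) + 2^(-5) + 2^(-5) + 2^(-7) + 2^(-8)
    = 0.5 + 0.5 + 0.125 + 0.03125 + 0.03125 + 0.0078125 + 0.00390625
    = 307/256 = 1.19921875
Since 1.19921875 > 1, Kraft's inequality is NOT satisfied.
A prefix code with these lengths CANNOT exist.

Kraft sum = 1.19921875. Not satisfied.


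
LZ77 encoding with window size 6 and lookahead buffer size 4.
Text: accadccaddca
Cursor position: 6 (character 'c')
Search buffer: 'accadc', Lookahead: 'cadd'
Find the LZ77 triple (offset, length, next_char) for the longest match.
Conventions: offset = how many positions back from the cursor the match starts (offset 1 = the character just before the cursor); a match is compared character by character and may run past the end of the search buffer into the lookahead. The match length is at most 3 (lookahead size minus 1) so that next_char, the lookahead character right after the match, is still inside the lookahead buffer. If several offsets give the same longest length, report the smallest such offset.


Try each offset into the search buffer:
  offset=1 (pos 5, char 'c'): match length 1
  offset=2 (pos 4, char 'd'): match length 0
  offset=3 (pos 3, char 'a'): match length 0
  offset=4 (pos 2, char 'c'): match length 3
  offset=5 (pos 1, char 'c'): match length 1
  offset=6 (pos 0, char 'a'): match length 0
Longest match has length 3 at offset 4.
next_char = character at position 6 + 3 = 9 -> 'd'

Best match: offset=4, length=3 (matching 'cad' starting at position 2)
LZ77 triple: (4, 3, 'd')
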